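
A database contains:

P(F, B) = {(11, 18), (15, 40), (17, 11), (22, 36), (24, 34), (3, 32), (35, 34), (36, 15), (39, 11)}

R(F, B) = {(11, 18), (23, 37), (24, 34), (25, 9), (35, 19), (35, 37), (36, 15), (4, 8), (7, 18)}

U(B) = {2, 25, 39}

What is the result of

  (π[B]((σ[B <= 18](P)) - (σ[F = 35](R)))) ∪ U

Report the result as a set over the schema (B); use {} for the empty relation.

Apply σ_{B <= 18}; surviving tuples: {(11, 18), (17, 11), (36, 15), (39, 11)}
Apply σ_{F = 35}; surviving tuples: {(35, 19), (35, 37)}
Taking the difference: {(11, 18), (17, 11), (36, 15), (39, 11)}
Keep only column(s) B (1 duplicate(s) eliminated): {11, 15, 18}
Taking the union: {11, 15, 18, 2, 25, 39}

{11, 15, 18, 2, 25, 39}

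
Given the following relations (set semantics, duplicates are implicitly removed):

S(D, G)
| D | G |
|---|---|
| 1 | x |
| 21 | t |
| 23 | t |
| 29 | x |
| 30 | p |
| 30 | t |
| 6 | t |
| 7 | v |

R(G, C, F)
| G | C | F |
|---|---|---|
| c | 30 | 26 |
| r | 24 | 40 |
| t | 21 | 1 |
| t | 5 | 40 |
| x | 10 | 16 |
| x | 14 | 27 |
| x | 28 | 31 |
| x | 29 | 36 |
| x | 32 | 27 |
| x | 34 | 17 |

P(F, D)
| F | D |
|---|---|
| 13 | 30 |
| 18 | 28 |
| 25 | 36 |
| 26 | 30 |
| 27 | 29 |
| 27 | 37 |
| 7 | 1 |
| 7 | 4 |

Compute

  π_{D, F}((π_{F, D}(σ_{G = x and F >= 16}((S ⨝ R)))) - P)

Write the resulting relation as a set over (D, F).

{(1, 16), (1, 17), (1, 27), (1, 31), (1, 36), (29, 16), (29, 17), (29, 31), (29, 36)}

S ⋈ R (natural join on G): {(1, x, 10, 16), (1, x, 14, 27), (1, x, 28, 31), (1, x, 29, 36), (1, x, 32, 27), (1, x, 34, 17), (21, t, 21, 1), (21, t, 5, 40), (23, t, 21, 1), (23, t, 5, 40), (29, x, 10, 16), (29, x, 14, 27), (29, x, 28, 31), (29, x, 29, 36), (29, x, 32, 27), (29, x, 34, 17), (30, t, 21, 1), (30, t, 5, 40), (6, t, 21, 1), (6, t, 5, 40)}
σ[G = x and F >= 16]: keep tuples satisfying G = x and F >= 16 → {(1, x, 10, 16), (1, x, 14, 27), (1, x, 28, 31), (1, x, 29, 36), (1, x, 32, 27), (1, x, 34, 17), (29, x, 10, 16), (29, x, 14, 27), (29, x, 28, 31), (29, x, 29, 36), (29, x, 32, 27), (29, x, 34, 17)}
π[F, D]: project onto (F, D) (2 duplicate(s) eliminated) → {(16, 1), (16, 29), (17, 1), (17, 29), (27, 1), (27, 29), (31, 1), (31, 29), (36, 1), (36, 29)}
Set difference of the two operands is {(16, 1), (16, 29), (17, 1), (17, 29), (27, 1), (31, 1), (31, 29), (36, 1), (36, 29)}.
π[D, F]: project onto (D, F) → {(1, 16), (1, 17), (1, 27), (1, 31), (1, 36), (29, 16), (29, 17), (29, 31), (29, 36)}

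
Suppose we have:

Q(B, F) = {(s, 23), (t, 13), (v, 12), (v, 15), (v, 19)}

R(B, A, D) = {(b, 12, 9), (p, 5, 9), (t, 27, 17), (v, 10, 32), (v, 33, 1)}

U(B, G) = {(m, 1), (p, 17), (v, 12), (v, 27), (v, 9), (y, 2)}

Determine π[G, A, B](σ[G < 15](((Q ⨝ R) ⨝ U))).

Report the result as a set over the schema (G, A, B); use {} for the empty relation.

Natural join on B: {(t, 13, 27, 17), (v, 12, 10, 32), (v, 12, 33, 1), (v, 15, 10, 32), (v, 15, 33, 1), (v, 19, 10, 32), (v, 19, 33, 1)}
Natural join on B: {(v, 12, 10, 32, 12), (v, 12, 10, 32, 27), (v, 12, 10, 32, 9), (v, 12, 33, 1, 12), (v, 12, 33, 1, 27), (v, 12, 33, 1, 9), (v, 15, 10, 32, 12), (v, 15, 10, 32, 27), (v, 15, 10, 32, 9), (v, 15, 33, 1, 12), (v, 15, 33, 1, 27), (v, 15, 33, 1, 9), (v, 19, 10, 32, 12), (v, 19, 10, 32, 27), (v, 19, 10, 32, 9), (v, 19, 33, 1, 12), (v, 19, 33, 1, 27), (v, 19, 33, 1, 9)}
Filtering on G < 15 leaves {(v, 12, 10, 32, 12), (v, 12, 10, 32, 9), (v, 12, 33, 1, 12), (v, 12, 33, 1, 9), (v, 15, 10, 32, 12), (v, 15, 10, 32, 9), (v, 15, 33, 1, 12), (v, 15, 33, 1, 9), (v, 19, 10, 32, 12), (v, 19, 10, 32, 9), (v, 19, 33, 1, 12), (v, 19, 33, 1, 9)}.
π_{G, A, B} gives {(12, 10, v), (12, 33, v), (9, 10, v), (9, 33, v)} (8 duplicate(s) eliminated).

{(12, 10, v), (12, 33, v), (9, 10, v), (9, 33, v)}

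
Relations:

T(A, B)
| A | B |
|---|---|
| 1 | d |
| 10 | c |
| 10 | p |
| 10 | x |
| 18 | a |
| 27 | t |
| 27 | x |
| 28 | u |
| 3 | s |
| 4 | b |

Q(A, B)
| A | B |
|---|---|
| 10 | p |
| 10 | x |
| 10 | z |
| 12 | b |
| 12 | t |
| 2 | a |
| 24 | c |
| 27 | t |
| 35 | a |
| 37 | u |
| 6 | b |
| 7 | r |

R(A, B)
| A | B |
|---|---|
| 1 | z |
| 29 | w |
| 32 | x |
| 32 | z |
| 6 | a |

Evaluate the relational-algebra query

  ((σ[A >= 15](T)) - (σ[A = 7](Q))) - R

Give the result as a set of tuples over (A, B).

{(18, a), (27, t), (27, x), (28, u)}

σ[A >= 15]: keep tuples satisfying A >= 15 → {(18, a), (27, t), (27, x), (28, u)}
σ[A = 7]: keep tuples satisfying A = 7 → {(7, r)}
Difference: {(18, a), (27, t), (27, x), (28, u)} with {(7, r)} → {(18, a), (27, t), (27, x), (28, u)}
Difference: {(18, a), (27, t), (27, x), (28, u)} with {(1, z), (29, w), (32, x), (32, z), (6, a)} → {(18, a), (27, t), (27, x), (28, u)}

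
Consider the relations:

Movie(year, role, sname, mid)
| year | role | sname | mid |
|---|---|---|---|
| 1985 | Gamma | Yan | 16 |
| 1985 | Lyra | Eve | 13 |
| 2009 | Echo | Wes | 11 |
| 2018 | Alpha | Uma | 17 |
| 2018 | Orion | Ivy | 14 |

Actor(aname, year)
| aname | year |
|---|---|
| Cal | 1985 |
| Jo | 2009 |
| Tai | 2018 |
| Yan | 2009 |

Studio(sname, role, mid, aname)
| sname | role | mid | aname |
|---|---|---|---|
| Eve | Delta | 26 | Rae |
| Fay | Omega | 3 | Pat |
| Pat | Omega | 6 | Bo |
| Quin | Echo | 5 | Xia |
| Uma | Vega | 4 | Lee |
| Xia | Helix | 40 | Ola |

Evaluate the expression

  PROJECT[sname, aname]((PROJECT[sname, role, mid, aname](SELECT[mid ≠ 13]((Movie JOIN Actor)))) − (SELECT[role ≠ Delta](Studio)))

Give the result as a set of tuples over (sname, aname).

{(Ivy, Tai), (Uma, Tai), (Wes, Jo), (Wes, Yan), (Yan, Cal)}

Movie ⋈ Actor (natural join on year): {(1985, Gamma, Yan, 16, Cal), (1985, Lyra, Eve, 13, Cal), (2009, Echo, Wes, 11, Jo), (2009, Echo, Wes, 11, Yan), (2018, Alpha, Uma, 17, Tai), (2018, Orion, Ivy, 14, Tai)}
Filtering on mid ≠ 13 leaves {(1985, Gamma, Yan, 16, Cal), (2009, Echo, Wes, 11, Jo), (2009, Echo, Wes, 11, Yan), (2018, Alpha, Uma, 17, Tai), (2018, Orion, Ivy, 14, Tai)}.
Keep only column(s) sname, role, mid, aname: {(Ivy, Orion, 14, Tai), (Uma, Alpha, 17, Tai), (Wes, Echo, 11, Jo), (Wes, Echo, 11, Yan), (Yan, Gamma, 16, Cal)}
Filtering on role ≠ Delta leaves {(Fay, Omega, 3, Pat), (Pat, Omega, 6, Bo), (Quin, Echo, 5, Xia), (Uma, Vega, 4, Lee), (Xia, Helix, 40, Ola)}.
Difference: {(Ivy, Orion, 14, Tai), (Uma, Alpha, 17, Tai), (Wes, Echo, 11, Jo), (Wes, Echo, 11, Yan), (Yan, Gamma, 16, Cal)} with {(Fay, Omega, 3, Pat), (Pat, Omega, 6, Bo), (Quin, Echo, 5, Xia), (Uma, Vega, 4, Lee), (Xia, Helix, 40, Ola)} → {(Ivy, Orion, 14, Tai), (Uma, Alpha, 17, Tai), (Wes, Echo, 11, Jo), (Wes, Echo, 11, Yan), (Yan, Gamma, 16, Cal)}
Keep only column(s) sname, aname: {(Ivy, Tai), (Uma, Tai), (Wes, Jo), (Wes, Yan), (Yan, Cal)}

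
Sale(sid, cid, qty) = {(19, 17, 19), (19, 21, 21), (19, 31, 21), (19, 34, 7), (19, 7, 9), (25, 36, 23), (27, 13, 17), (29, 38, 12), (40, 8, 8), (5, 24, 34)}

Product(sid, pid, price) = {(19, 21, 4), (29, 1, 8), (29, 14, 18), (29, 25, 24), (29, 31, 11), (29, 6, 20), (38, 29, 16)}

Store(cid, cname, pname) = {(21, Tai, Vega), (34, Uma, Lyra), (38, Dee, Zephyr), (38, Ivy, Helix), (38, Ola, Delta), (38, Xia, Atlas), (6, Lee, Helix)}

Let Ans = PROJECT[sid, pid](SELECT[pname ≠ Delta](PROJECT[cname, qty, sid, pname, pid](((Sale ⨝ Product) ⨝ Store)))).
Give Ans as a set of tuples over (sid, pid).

Sale ⋈ Product (natural join on sid): {(19, 17, 19, 21, 4), (19, 21, 21, 21, 4), (19, 31, 21, 21, 4), (19, 34, 7, 21, 4), (19, 7, 9, 21, 4), (29, 38, 12, 1, 8), (29, 38, 12, 14, 18), (29, 38, 12, 25, 24), (29, 38, 12, 31, 11), (29, 38, 12, 6, 20)}
(Sale ⨝ Product) ⋈ Store (natural join on cid): {(19, 21, 21, 21, 4, Tai, Vega), (19, 34, 7, 21, 4, Uma, Lyra), (29, 38, 12, 1, 8, Dee, Zephyr), (29, 38, 12, 1, 8, Ivy, Helix), (29, 38, 12, 1, 8, Ola, Delta), (29, 38, 12, 1, 8, Xia, Atlas), (29, 38, 12, 14, 18, Dee, Zephyr), (29, 38, 12, 14, 18, Ivy, Helix), (29, 38, 12, 14, 18, Ola, Delta), (29, 38, 12, 14, 18, Xia, Atlas), (29, 38, 12, 25, 24, Dee, Zephyr), (29, 38, 12, 25, 24, Ivy, Helix), (29, 38, 12, 25, 24, Ola, Delta), (29, 38, 12, 25, 24, Xia, Atlas), (29, 38, 12, 31, 11, Dee, Zephyr), (29, 38, 12, 31, 11, Ivy, Helix), (29, 38, 12, 31, 11, Ola, Delta), (29, 38, 12, 31, 11, Xia, Atlas), (29, 38, 12, 6, 20, Dee, Zephyr), (29, 38, 12, 6, 20, Ivy, Helix), (29, 38, 12, 6, 20, Ola, Delta), (29, 38, 12, 6, 20, Xia, Atlas)}
π[cname, qty, sid, pname, pid]: project onto (cname, qty, sid, pname, pid) → {(Dee, 12, 29, Zephyr, 1), (Dee, 12, 29, Zephyr, 14), (Dee, 12, 29, Zephyr, 25), (Dee, 12, 29, Zephyr, 31), (Dee, 12, 29, Zephyr, 6), (Ivy, 12, 29, Helix, 1), (Ivy, 12, 29, Helix, 14), (Ivy, 12, 29, Helix, 25), (Ivy, 12, 29, Helix, 31), (Ivy, 12, 29, Helix, 6), (Ola, 12, 29, Delta, 1), (Ola, 12, 29, Delta, 14), (Ola, 12, 29, Delta, 25), (Ola, 12, 29, Delta, 31), (Ola, 12, 29, Delta, 6), (Tai, 21, 19, Vega, 21), (Uma, 7, 19, Lyra, 21), (Xia, 12, 29, Atlas, 1), (Xia, 12, 29, Atlas, 14), (Xia, 12, 29, Atlas, 25), (Xia, 12, 29, Atlas, 31), (Xia, 12, 29, Atlas, 6)}
σ[pname ≠ Delta]: keep tuples satisfying pname ≠ Delta → {(Dee, 12, 29, Zephyr, 1), (Dee, 12, 29, Zephyr, 14), (Dee, 12, 29, Zephyr, 25), (Dee, 12, 29, Zephyr, 31), (Dee, 12, 29, Zephyr, 6), (Ivy, 12, 29, Helix, 1), (Ivy, 12, 29, Helix, 14), (Ivy, 12, 29, Helix, 25), (Ivy, 12, 29, Helix, 31), (Ivy, 12, 29, Helix, 6), (Tai, 21, 19, Vega, 21), (Uma, 7, 19, Lyra, 21), (Xia, 12, 29, Atlas, 1), (Xia, 12, 29, Atlas, 14), (Xia, 12, 29, Atlas, 25), (Xia, 12, 29, Atlas, 31), (Xia, 12, 29, Atlas, 6)}
π[sid, pid]: project onto (sid, pid) (11 duplicate(s) eliminated) → {(19, 21), (29, 1), (29, 14), (29, 25), (29, 31), (29, 6)}

{(19, 21), (29, 1), (29, 14), (29, 25), (29, 31), (29, 6)}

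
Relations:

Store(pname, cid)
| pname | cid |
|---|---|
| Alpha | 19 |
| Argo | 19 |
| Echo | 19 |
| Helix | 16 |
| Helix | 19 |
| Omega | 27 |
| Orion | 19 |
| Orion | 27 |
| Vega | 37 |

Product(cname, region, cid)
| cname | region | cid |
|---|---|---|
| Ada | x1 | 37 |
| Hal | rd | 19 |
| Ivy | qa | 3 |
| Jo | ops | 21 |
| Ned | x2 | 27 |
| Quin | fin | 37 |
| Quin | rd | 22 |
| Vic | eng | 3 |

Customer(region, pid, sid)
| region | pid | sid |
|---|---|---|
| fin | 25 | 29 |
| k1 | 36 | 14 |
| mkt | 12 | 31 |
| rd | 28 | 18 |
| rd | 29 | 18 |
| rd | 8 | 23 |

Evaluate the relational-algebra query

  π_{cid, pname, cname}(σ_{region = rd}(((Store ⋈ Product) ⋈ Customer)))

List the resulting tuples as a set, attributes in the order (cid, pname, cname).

Joining Store and Product on cid yields {(Alpha, 19, Hal, rd), (Argo, 19, Hal, rd), (Echo, 19, Hal, rd), (Helix, 19, Hal, rd), (Omega, 27, Ned, x2), (Orion, 19, Hal, rd), (Orion, 27, Ned, x2), (Vega, 37, Ada, x1), (Vega, 37, Quin, fin)}.
Joining (Store ⋈ Product) and Customer on region yields {(Alpha, 19, Hal, rd, 28, 18), (Alpha, 19, Hal, rd, 29, 18), (Alpha, 19, Hal, rd, 8, 23), (Argo, 19, Hal, rd, 28, 18), (Argo, 19, Hal, rd, 29, 18), (Argo, 19, Hal, rd, 8, 23), (Echo, 19, Hal, rd, 28, 18), (Echo, 19, Hal, rd, 29, 18), (Echo, 19, Hal, rd, 8, 23), (Helix, 19, Hal, rd, 28, 18), (Helix, 19, Hal, rd, 29, 18), (Helix, 19, Hal, rd, 8, 23), (Orion, 19, Hal, rd, 28, 18), (Orion, 19, Hal, rd, 29, 18), (Orion, 19, Hal, rd, 8, 23), (Vega, 37, Quin, fin, 25, 29)}.
Filtering on region = rd leaves {(Alpha, 19, Hal, rd, 28, 18), (Alpha, 19, Hal, rd, 29, 18), (Alpha, 19, Hal, rd, 8, 23), (Argo, 19, Hal, rd, 28, 18), (Argo, 19, Hal, rd, 29, 18), (Argo, 19, Hal, rd, 8, 23), (Echo, 19, Hal, rd, 28, 18), (Echo, 19, Hal, rd, 29, 18), (Echo, 19, Hal, rd, 8, 23), (Helix, 19, Hal, rd, 28, 18), (Helix, 19, Hal, rd, 29, 18), (Helix, 19, Hal, rd, 8, 23), (Orion, 19, Hal, rd, 28, 18), (Orion, 19, Hal, rd, 29, 18), (Orion, 19, Hal, rd, 8, 23)}.
Projecting to cid, pname, cname (10 duplicate(s) eliminated): {(19, Alpha, Hal), (19, Argo, Hal), (19, Echo, Hal), (19, Helix, Hal), (19, Orion, Hal)}

{(19, Alpha, Hal), (19, Argo, Hal), (19, Echo, Hal), (19, Helix, Hal), (19, Orion, Hal)}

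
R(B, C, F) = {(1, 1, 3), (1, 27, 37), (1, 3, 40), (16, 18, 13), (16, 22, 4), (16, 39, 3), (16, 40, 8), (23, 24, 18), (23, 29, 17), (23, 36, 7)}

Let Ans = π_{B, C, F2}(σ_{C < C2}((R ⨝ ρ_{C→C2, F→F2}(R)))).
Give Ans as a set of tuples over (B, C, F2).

{(1, 1, 37), (1, 1, 40), (1, 3, 37), (16, 18, 3), (16, 18, 4), (16, 18, 8), (16, 22, 3), (16, 22, 8), (16, 39, 8), (23, 24, 17), (23, 24, 7), (23, 29, 7)}

ρ[C→C2, F→F2]: schema becomes (B, C2, F2); tuples unchanged.
Natural join on B: {(1, 1, 3, 1, 3), (1, 1, 3, 27, 37), (1, 1, 3, 3, 40), (1, 27, 37, 1, 3), (1, 27, 37, 27, 37), (1, 27, 37, 3, 40), (1, 3, 40, 1, 3), (1, 3, 40, 27, 37), (1, 3, 40, 3, 40), (16, 18, 13, 18, 13), (16, 18, 13, 22, 4), (16, 18, 13, 39, 3), (16, 18, 13, 40, 8), (16, 22, 4, 18, 13), (16, 22, 4, 22, 4), (16, 22, 4, 39, 3), (16, 22, 4, 40, 8), (16, 39, 3, 18, 13), (16, 39, 3, 22, 4), (16, 39, 3, 39, 3), (16, 39, 3, 40, 8), (16, 40, 8, 18, 13), (16, 40, 8, 22, 4), (16, 40, 8, 39, 3), (16, 40, 8, 40, 8), (23, 24, 18, 24, 18), (23, 24, 18, 29, 17), (23, 24, 18, 36, 7), (23, 29, 17, 24, 18), (23, 29, 17, 29, 17), (23, 29, 17, 36, 7), (23, 36, 7, 24, 18), (23, 36, 7, 29, 17), (23, 36, 7, 36, 7)}
σ[C < C2]: keep tuples satisfying C < C2 → {(1, 1, 3, 27, 37), (1, 1, 3, 3, 40), (1, 3, 40, 27, 37), (16, 18, 13, 22, 4), (16, 18, 13, 39, 3), (16, 18, 13, 40, 8), (16, 22, 4, 39, 3), (16, 22, 4, 40, 8), (16, 39, 3, 40, 8), (23, 24, 18, 29, 17), (23, 24, 18, 36, 7), (23, 29, 17, 36, 7)}
π_{B, C, F2} gives {(1, 1, 37), (1, 1, 40), (1, 3, 37), (16, 18, 3), (16, 18, 4), (16, 18, 8), (16, 22, 3), (16, 22, 8), (16, 39, 8), (23, 24, 17), (23, 24, 7), (23, 29, 7)}.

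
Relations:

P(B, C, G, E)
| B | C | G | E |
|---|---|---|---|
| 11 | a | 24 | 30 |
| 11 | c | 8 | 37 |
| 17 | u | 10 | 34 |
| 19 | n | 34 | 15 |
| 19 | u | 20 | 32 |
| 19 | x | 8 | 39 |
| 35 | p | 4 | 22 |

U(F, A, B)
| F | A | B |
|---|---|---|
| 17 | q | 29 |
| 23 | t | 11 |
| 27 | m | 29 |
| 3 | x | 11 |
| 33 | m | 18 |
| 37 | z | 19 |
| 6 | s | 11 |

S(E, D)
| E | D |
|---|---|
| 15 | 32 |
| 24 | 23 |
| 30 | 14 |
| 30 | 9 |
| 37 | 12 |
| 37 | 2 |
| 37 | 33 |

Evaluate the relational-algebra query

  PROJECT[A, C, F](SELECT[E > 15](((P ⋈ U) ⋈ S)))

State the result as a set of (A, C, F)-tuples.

{(s, a, 6), (s, c, 6), (t, a, 23), (t, c, 23), (x, a, 3), (x, c, 3)}

Natural join on B: {(11, a, 24, 30, 23, t), (11, a, 24, 30, 3, x), (11, a, 24, 30, 6, s), (11, c, 8, 37, 23, t), (11, c, 8, 37, 3, x), (11, c, 8, 37, 6, s), (19, n, 34, 15, 37, z), (19, u, 20, 32, 37, z), (19, x, 8, 39, 37, z)}
Natural join on E: {(11, a, 24, 30, 23, t, 14), (11, a, 24, 30, 23, t, 9), (11, a, 24, 30, 3, x, 14), (11, a, 24, 30, 3, x, 9), (11, a, 24, 30, 6, s, 14), (11, a, 24, 30, 6, s, 9), (11, c, 8, 37, 23, t, 12), (11, c, 8, 37, 23, t, 2), (11, c, 8, 37, 23, t, 33), (11, c, 8, 37, 3, x, 12), (11, c, 8, 37, 3, x, 2), (11, c, 8, 37, 3, x, 33), (11, c, 8, 37, 6, s, 12), (11, c, 8, 37, 6, s, 2), (11, c, 8, 37, 6, s, 33), (19, n, 34, 15, 37, z, 32)}
σ[E > 15]: keep tuples satisfying E > 15 → {(11, a, 24, 30, 23, t, 14), (11, a, 24, 30, 23, t, 9), (11, a, 24, 30, 3, x, 14), (11, a, 24, 30, 3, x, 9), (11, a, 24, 30, 6, s, 14), (11, a, 24, 30, 6, s, 9), (11, c, 8, 37, 23, t, 12), (11, c, 8, 37, 23, t, 2), (11, c, 8, 37, 23, t, 33), (11, c, 8, 37, 3, x, 12), (11, c, 8, 37, 3, x, 2), (11, c, 8, 37, 3, x, 33), (11, c, 8, 37, 6, s, 12), (11, c, 8, 37, 6, s, 2), (11, c, 8, 37, 6, s, 33)}
Projecting to A, C, F (9 duplicate(s) eliminated): {(s, a, 6), (s, c, 6), (t, a, 23), (t, c, 23), (x, a, 3), (x, c, 3)}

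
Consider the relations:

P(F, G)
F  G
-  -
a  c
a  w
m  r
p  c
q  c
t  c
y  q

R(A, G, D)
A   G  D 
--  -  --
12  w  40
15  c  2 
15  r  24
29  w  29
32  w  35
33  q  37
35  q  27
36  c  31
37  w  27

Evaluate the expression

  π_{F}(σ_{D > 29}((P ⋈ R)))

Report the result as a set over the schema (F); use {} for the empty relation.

Natural join on G: {(a, c, 15, 2), (a, c, 36, 31), (a, w, 12, 40), (a, w, 29, 29), (a, w, 32, 35), (a, w, 37, 27), (m, r, 15, 24), (p, c, 15, 2), (p, c, 36, 31), (q, c, 15, 2), (q, c, 36, 31), (t, c, 15, 2), (t, c, 36, 31), (y, q, 33, 37), (y, q, 35, 27)}
Apply σ_{D > 29}; surviving tuples: {(a, c, 36, 31), (a, w, 12, 40), (a, w, 32, 35), (p, c, 36, 31), (q, c, 36, 31), (t, c, 36, 31), (y, q, 33, 37)}
Projecting to F (2 duplicate(s) eliminated): {a, p, q, t, y}

{a, p, q, t, y}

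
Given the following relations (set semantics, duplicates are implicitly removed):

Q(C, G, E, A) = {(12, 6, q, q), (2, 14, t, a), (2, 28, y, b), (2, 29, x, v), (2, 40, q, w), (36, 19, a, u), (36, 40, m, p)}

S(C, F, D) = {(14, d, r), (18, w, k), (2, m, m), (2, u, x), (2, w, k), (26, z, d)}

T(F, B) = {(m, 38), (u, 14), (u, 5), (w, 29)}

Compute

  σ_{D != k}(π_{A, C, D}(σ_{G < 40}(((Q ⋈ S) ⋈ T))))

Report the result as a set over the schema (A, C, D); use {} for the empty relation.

Natural join on C: {(2, 14, t, a, m, m), (2, 14, t, a, u, x), (2, 14, t, a, w, k), (2, 28, y, b, m, m), (2, 28, y, b, u, x), (2, 28, y, b, w, k), (2, 29, x, v, m, m), (2, 29, x, v, u, x), (2, 29, x, v, w, k), (2, 40, q, w, m, m), (2, 40, q, w, u, x), (2, 40, q, w, w, k)}
Natural join on F: {(2, 14, t, a, m, m, 38), (2, 14, t, a, u, x, 14), (2, 14, t, a, u, x, 5), (2, 14, t, a, w, k, 29), (2, 28, y, b, m, m, 38), (2, 28, y, b, u, x, 14), (2, 28, y, b, u, x, 5), (2, 28, y, b, w, k, 29), (2, 29, x, v, m, m, 38), (2, 29, x, v, u, x, 14), (2, 29, x, v, u, x, 5), (2, 29, x, v, w, k, 29), (2, 40, q, w, m, m, 38), (2, 40, q, w, u, x, 14), (2, 40, q, w, u, x, 5), (2, 40, q, w, w, k, 29)}
σ[G < 40]: keep tuples satisfying G < 40 → {(2, 14, t, a, m, m, 38), (2, 14, t, a, u, x, 14), (2, 14, t, a, u, x, 5), (2, 14, t, a, w, k, 29), (2, 28, y, b, m, m, 38), (2, 28, y, b, u, x, 14), (2, 28, y, b, u, x, 5), (2, 28, y, b, w, k, 29), (2, 29, x, v, m, m, 38), (2, 29, x, v, u, x, 14), (2, 29, x, v, u, x, 5), (2, 29, x, v, w, k, 29)}
Keep only column(s) A, C, D (3 duplicate(s) eliminated): {(a, 2, k), (a, 2, m), (a, 2, x), (b, 2, k), (b, 2, m), (b, 2, x), (v, 2, k), (v, 2, m), (v, 2, x)}
σ[D != k]: keep tuples satisfying D != k → {(a, 2, m), (a, 2, x), (b, 2, m), (b, 2, x), (v, 2, m), (v, 2, x)}

{(a, 2, m), (a, 2, x), (b, 2, m), (b, 2, x), (v, 2, m), (v, 2, x)}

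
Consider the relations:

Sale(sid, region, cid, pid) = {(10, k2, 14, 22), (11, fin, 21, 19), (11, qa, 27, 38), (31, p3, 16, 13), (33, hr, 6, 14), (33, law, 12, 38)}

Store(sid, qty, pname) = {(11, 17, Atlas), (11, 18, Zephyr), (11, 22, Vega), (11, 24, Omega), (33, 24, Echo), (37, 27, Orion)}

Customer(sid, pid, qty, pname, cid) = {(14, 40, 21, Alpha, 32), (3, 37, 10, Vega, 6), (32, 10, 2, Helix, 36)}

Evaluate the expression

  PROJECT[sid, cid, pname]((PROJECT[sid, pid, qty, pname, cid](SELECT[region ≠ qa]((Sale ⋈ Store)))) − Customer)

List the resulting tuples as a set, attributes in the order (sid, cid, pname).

{(11, 21, Atlas), (11, 21, Omega), (11, 21, Vega), (11, 21, Zephyr), (33, 12, Echo), (33, 6, Echo)}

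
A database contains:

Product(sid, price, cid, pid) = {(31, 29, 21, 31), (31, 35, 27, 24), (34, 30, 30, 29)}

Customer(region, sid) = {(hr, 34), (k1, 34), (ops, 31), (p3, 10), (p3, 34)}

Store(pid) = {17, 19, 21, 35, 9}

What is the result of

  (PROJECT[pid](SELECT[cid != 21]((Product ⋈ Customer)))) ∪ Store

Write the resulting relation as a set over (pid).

Natural join on sid: {(31, 29, 21, 31, ops), (31, 35, 27, 24, ops), (34, 30, 30, 29, hr), (34, 30, 30, 29, k1), (34, 30, 30, 29, p3)}
Filtering on cid != 21 leaves {(31, 35, 27, 24, ops), (34, 30, 30, 29, hr), (34, 30, 30, 29, k1), (34, 30, 30, 29, p3)}.
Keep only column(s) pid (2 duplicate(s) eliminated): {24, 29}
Union: {24, 29} with {17, 19, 21, 35, 9} → {17, 19, 21, 24, 29, 35, 9}

{17, 19, 21, 24, 29, 35, 9}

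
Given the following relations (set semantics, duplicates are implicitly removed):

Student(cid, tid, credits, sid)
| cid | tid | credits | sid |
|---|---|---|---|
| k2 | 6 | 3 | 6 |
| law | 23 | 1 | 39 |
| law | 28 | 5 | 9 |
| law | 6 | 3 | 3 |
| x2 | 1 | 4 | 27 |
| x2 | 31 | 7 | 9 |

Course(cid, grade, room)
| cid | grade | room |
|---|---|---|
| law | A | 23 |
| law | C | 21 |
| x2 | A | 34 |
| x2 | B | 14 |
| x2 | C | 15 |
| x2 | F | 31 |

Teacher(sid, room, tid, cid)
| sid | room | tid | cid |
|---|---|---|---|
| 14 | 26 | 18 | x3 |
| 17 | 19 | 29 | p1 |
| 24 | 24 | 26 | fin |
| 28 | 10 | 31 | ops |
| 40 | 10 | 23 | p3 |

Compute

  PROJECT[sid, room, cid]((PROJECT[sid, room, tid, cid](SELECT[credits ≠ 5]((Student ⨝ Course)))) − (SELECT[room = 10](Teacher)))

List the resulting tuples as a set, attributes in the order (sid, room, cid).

Student ⋈ Course (natural join on cid): {(law, 23, 1, 39, A, 23), (law, 23, 1, 39, C, 21), (law, 28, 5, 9, A, 23), (law, 28, 5, 9, C, 21), (law, 6, 3, 3, A, 23), (law, 6, 3, 3, C, 21), (x2, 1, 4, 27, A, 34), (x2, 1, 4, 27, B, 14), (x2, 1, 4, 27, C, 15), (x2, 1, 4, 27, F, 31), (x2, 31, 7, 9, A, 34), (x2, 31, 7, 9, B, 14), (x2, 31, 7, 9, C, 15), (x2, 31, 7, 9, F, 31)}
Filtering on credits ≠ 5 leaves {(law, 23, 1, 39, A, 23), (law, 23, 1, 39, C, 21), (law, 6, 3, 3, A, 23), (law, 6, 3, 3, C, 21), (x2, 1, 4, 27, A, 34), (x2, 1, 4, 27, B, 14), (x2, 1, 4, 27, C, 15), (x2, 1, 4, 27, F, 31), (x2, 31, 7, 9, A, 34), (x2, 31, 7, 9, B, 14), (x2, 31, 7, 9, C, 15), (x2, 31, 7, 9, F, 31)}.
π_{sid, room, tid, cid} gives {(27, 14, 1, x2), (27, 15, 1, x2), (27, 31, 1, x2), (27, 34, 1, x2), (3, 21, 6, law), (3, 23, 6, law), (39, 21, 23, law), (39, 23, 23, law), (9, 14, 31, x2), (9, 15, 31, x2), (9, 31, 31, x2), (9, 34, 31, x2)}.
Filtering on room = 10 leaves {(28, 10, 31, ops), (40, 10, 23, p3)}.
Difference: {(27, 14, 1, x2), (27, 15, 1, x2), (27, 31, 1, x2), (27, 34, 1, x2), (3, 21, 6, law), (3, 23, 6, law), (39, 21, 23, law), (39, 23, 23, law), (9, 14, 31, x2), (9, 15, 31, x2), (9, 31, 31, x2), (9, 34, 31, x2)} with {(28, 10, 31, ops), (40, 10, 23, p3)} → {(27, 14, 1, x2), (27, 15, 1, x2), (27, 31, 1, x2), (27, 34, 1, x2), (3, 21, 6, law), (3, 23, 6, law), (39, 21, 23, law), (39, 23, 23, law), (9, 14, 31, x2), (9, 15, 31, x2), (9, 31, 31, x2), (9, 34, 31, x2)}
π_{sid, room, cid} gives {(27, 14, x2), (27, 15, x2), (27, 31, x2), (27, 34, x2), (3, 21, law), (3, 23, law), (39, 21, law), (39, 23, law), (9, 14, x2), (9, 15, x2), (9, 31, x2), (9, 34, x2)}.

{(27, 14, x2), (27, 15, x2), (27, 31, x2), (27, 34, x2), (3, 21, law), (3, 23, law), (39, 21, law), (39, 23, law), (9, 14, x2), (9, 15, x2), (9, 31, x2), (9, 34, x2)}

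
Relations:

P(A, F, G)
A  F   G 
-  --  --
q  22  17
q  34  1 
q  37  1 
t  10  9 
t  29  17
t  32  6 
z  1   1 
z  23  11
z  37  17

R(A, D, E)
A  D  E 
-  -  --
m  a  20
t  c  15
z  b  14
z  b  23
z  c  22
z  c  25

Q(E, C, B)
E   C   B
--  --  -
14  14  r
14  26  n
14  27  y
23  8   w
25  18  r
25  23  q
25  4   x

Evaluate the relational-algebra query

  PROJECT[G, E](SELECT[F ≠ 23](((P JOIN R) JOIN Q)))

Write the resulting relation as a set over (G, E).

{(1, 14), (1, 23), (1, 25), (17, 14), (17, 23), (17, 25)}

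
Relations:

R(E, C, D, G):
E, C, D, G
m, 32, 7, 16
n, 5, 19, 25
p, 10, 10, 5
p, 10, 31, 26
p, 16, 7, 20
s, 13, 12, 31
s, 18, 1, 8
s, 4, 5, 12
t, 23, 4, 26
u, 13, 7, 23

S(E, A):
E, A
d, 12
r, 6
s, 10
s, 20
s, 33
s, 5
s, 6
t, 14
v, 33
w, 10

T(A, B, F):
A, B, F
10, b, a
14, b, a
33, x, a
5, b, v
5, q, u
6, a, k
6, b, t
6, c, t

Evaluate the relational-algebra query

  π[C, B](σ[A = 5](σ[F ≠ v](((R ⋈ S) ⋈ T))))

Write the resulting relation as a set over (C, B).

{(13, q), (18, q), (4, q)}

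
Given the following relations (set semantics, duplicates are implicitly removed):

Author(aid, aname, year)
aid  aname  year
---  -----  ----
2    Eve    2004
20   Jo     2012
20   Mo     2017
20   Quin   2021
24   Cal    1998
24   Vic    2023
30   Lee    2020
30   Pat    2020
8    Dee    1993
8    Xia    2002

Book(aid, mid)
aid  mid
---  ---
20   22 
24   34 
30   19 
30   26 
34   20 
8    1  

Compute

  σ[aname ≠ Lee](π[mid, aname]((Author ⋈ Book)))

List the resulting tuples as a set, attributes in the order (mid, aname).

Author ⋈ Book (natural join on aid): {(20, Jo, 2012, 22), (20, Mo, 2017, 22), (20, Quin, 2021, 22), (24, Cal, 1998, 34), (24, Vic, 2023, 34), (30, Lee, 2020, 19), (30, Lee, 2020, 26), (30, Pat, 2020, 19), (30, Pat, 2020, 26), (8, Dee, 1993, 1), (8, Xia, 2002, 1)}
π_{mid, aname} gives {(1, Dee), (1, Xia), (19, Lee), (19, Pat), (22, Jo), (22, Mo), (22, Quin), (26, Lee), (26, Pat), (34, Cal), (34, Vic)}.
Selection aname ≠ Lee: {(1, Dee), (1, Xia), (19, Pat), (22, Jo), (22, Mo), (22, Quin), (26, Pat), (34, Cal), (34, Vic)}

{(1, Dee), (1, Xia), (19, Pat), (22, Jo), (22, Mo), (22, Quin), (26, Pat), (34, Cal), (34, Vic)}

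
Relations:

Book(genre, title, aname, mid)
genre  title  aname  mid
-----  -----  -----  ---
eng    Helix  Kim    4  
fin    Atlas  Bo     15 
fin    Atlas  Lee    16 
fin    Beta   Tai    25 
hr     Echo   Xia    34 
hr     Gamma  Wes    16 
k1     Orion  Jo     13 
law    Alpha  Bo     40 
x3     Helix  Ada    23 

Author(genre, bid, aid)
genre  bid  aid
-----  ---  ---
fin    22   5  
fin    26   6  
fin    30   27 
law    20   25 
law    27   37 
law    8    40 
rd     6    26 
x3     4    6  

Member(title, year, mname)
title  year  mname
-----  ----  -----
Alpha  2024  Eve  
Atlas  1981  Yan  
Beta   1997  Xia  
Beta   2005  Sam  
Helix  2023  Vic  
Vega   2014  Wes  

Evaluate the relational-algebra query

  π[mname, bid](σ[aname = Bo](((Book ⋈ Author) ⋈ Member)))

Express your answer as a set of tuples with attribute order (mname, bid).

Natural join on genre: {(fin, Atlas, Bo, 15, 22, 5), (fin, Atlas, Bo, 15, 26, 6), (fin, Atlas, Bo, 15, 30, 27), (fin, Atlas, Lee, 16, 22, 5), (fin, Atlas, Lee, 16, 26, 6), (fin, Atlas, Lee, 16, 30, 27), (fin, Beta, Tai, 25, 22, 5), (fin, Beta, Tai, 25, 26, 6), (fin, Beta, Tai, 25, 30, 27), (law, Alpha, Bo, 40, 20, 25), (law, Alpha, Bo, 40, 27, 37), (law, Alpha, Bo, 40, 8, 40), (x3, Helix, Ada, 23, 4, 6)}
Natural join on title: {(fin, Atlas, Bo, 15, 22, 5, 1981, Yan), (fin, Atlas, Bo, 15, 26, 6, 1981, Yan), (fin, Atlas, Bo, 15, 30, 27, 1981, Yan), (fin, Atlas, Lee, 16, 22, 5, 1981, Yan), (fin, Atlas, Lee, 16, 26, 6, 1981, Yan), (fin, Atlas, Lee, 16, 30, 27, 1981, Yan), (fin, Beta, Tai, 25, 22, 5, 1997, Xia), (fin, Beta, Tai, 25, 22, 5, 2005, Sam), (fin, Beta, Tai, 25, 26, 6, 1997, Xia), (fin, Beta, Tai, 25, 26, 6, 2005, Sam), (fin, Beta, Tai, 25, 30, 27, 1997, Xia), (fin, Beta, Tai, 25, 30, 27, 2005, Sam), (law, Alpha, Bo, 40, 20, 25, 2024, Eve), (law, Alpha, Bo, 40, 27, 37, 2024, Eve), (law, Alpha, Bo, 40, 8, 40, 2024, Eve), (x3, Helix, Ada, 23, 4, 6, 2023, Vic)}
Selection aname = Bo: {(fin, Atlas, Bo, 15, 22, 5, 1981, Yan), (fin, Atlas, Bo, 15, 26, 6, 1981, Yan), (fin, Atlas, Bo, 15, 30, 27, 1981, Yan), (law, Alpha, Bo, 40, 20, 25, 2024, Eve), (law, Alpha, Bo, 40, 27, 37, 2024, Eve), (law, Alpha, Bo, 40, 8, 40, 2024, Eve)}
Projecting to mname, bid: {(Eve, 20), (Eve, 27), (Eve, 8), (Yan, 22), (Yan, 26), (Yan, 30)}

{(Eve, 20), (Eve, 27), (Eve, 8), (Yan, 22), (Yan, 26), (Yan, 30)}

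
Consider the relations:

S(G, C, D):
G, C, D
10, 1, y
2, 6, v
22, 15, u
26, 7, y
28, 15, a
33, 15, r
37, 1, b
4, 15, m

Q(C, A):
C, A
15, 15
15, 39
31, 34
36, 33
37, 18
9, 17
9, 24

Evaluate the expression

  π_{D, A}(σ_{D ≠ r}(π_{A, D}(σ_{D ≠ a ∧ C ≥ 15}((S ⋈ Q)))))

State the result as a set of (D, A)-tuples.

S ⋈ Q (natural join on C): {(22, 15, u, 15), (22, 15, u, 39), (28, 15, a, 15), (28, 15, a, 39), (33, 15, r, 15), (33, 15, r, 39), (4, 15, m, 15), (4, 15, m, 39)}
Apply σ_{D ≠ a ∧ C ≥ 15}; surviving tuples: {(22, 15, u, 15), (22, 15, u, 39), (33, 15, r, 15), (33, 15, r, 39), (4, 15, m, 15), (4, 15, m, 39)}
π[A, D]: project onto (A, D) → {(15, m), (15, r), (15, u), (39, m), (39, r), (39, u)}
Apply σ_{D ≠ r}; surviving tuples: {(15, m), (15, u), (39, m), (39, u)}
π[D, A]: project onto (D, A) → {(m, 15), (m, 39), (u, 15), (u, 39)}

{(m, 15), (m, 39), (u, 15), (u, 39)}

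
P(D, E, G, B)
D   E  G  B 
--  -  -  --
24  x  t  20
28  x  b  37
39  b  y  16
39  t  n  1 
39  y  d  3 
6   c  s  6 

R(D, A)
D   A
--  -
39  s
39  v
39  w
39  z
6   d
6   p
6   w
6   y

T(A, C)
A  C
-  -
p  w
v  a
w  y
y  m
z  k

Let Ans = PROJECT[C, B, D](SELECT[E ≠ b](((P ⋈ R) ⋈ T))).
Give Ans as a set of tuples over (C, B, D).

{(a, 1, 39), (a, 3, 39), (k, 1, 39), (k, 3, 39), (m, 6, 6), (w, 6, 6), (y, 1, 39), (y, 3, 39), (y, 6, 6)}

Joining P and R on D yields {(39, b, y, 16, s), (39, b, y, 16, v), (39, b, y, 16, w), (39, b, y, 16, z), (39, t, n, 1, s), (39, t, n, 1, v), (39, t, n, 1, w), (39, t, n, 1, z), (39, y, d, 3, s), (39, y, d, 3, v), (39, y, d, 3, w), (39, y, d, 3, z), (6, c, s, 6, d), (6, c, s, 6, p), (6, c, s, 6, w), (6, c, s, 6, y)}.
Joining (P ⋈ R) and T on A yields {(39, b, y, 16, v, a), (39, b, y, 16, w, y), (39, b, y, 16, z, k), (39, t, n, 1, v, a), (39, t, n, 1, w, y), (39, t, n, 1, z, k), (39, y, d, 3, v, a), (39, y, d, 3, w, y), (39, y, d, 3, z, k), (6, c, s, 6, p, w), (6, c, s, 6, w, y), (6, c, s, 6, y, m)}.
Filtering on E ≠ b leaves {(39, t, n, 1, v, a), (39, t, n, 1, w, y), (39, t, n, 1, z, k), (39, y, d, 3, v, a), (39, y, d, 3, w, y), (39, y, d, 3, z, k), (6, c, s, 6, p, w), (6, c, s, 6, w, y), (6, c, s, 6, y, m)}.
Keep only column(s) C, B, D: {(a, 1, 39), (a, 3, 39), (k, 1, 39), (k, 3, 39), (m, 6, 6), (w, 6, 6), (y, 1, 39), (y, 3, 39), (y, 6, 6)}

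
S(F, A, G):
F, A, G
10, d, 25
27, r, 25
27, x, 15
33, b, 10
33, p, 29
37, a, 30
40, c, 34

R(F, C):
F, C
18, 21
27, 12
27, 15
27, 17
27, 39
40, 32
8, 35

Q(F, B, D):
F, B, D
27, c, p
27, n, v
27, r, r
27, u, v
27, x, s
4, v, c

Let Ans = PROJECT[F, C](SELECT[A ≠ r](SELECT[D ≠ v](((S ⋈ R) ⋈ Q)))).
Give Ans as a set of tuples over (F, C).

{(27, 12), (27, 15), (27, 17), (27, 39)}

Natural join on F: {(27, r, 25, 12), (27, r, 25, 15), (27, r, 25, 17), (27, r, 25, 39), (27, x, 15, 12), (27, x, 15, 15), (27, x, 15, 17), (27, x, 15, 39), (40, c, 34, 32)}
Natural join on F: {(27, r, 25, 12, c, p), (27, r, 25, 12, n, v), (27, r, 25, 12, r, r), (27, r, 25, 12, u, v), (27, r, 25, 12, x, s), (27, r, 25, 15, c, p), (27, r, 25, 15, n, v), (27, r, 25, 15, r, r), (27, r, 25, 15, u, v), (27, r, 25, 15, x, s), (27, r, 25, 17, c, p), (27, r, 25, 17, n, v), (27, r, 25, 17, r, r), (27, r, 25, 17, u, v), (27, r, 25, 17, x, s), (27, r, 25, 39, c, p), (27, r, 25, 39, n, v), (27, r, 25, 39, r, r), (27, r, 25, 39, u, v), (27, r, 25, 39, x, s), (27, x, 15, 12, c, p), (27, x, 15, 12, n, v), (27, x, 15, 12, r, r), (27, x, 15, 12, u, v), (27, x, 15, 12, x, s), (27, x, 15, 15, c, p), (27, x, 15, 15, n, v), (27, x, 15, 15, r, r), (27, x, 15, 15, u, v), (27, x, 15, 15, x, s), (27, x, 15, 17, c, p), (27, x, 15, 17, n, v), (27, x, 15, 17, r, r), (27, x, 15, 17, u, v), (27, x, 15, 17, x, s), (27, x, 15, 39, c, p), (27, x, 15, 39, n, v), (27, x, 15, 39, r, r), (27, x, 15, 39, u, v), (27, x, 15, 39, x, s)}
σ[D ≠ v]: keep tuples satisfying D ≠ v → {(27, r, 25, 12, c, p), (27, r, 25, 12, r, r), (27, r, 25, 12, x, s), (27, r, 25, 15, c, p), (27, r, 25, 15, r, r), (27, r, 25, 15, x, s), (27, r, 25, 17, c, p), (27, r, 25, 17, r, r), (27, r, 25, 17, x, s), (27, r, 25, 39, c, p), (27, r, 25, 39, r, r), (27, r, 25, 39, x, s), (27, x, 15, 12, c, p), (27, x, 15, 12, r, r), (27, x, 15, 12, x, s), (27, x, 15, 15, c, p), (27, x, 15, 15, r, r), (27, x, 15, 15, x, s), (27, x, 15, 17, c, p), (27, x, 15, 17, r, r), (27, x, 15, 17, x, s), (27, x, 15, 39, c, p), (27, x, 15, 39, r, r), (27, x, 15, 39, x, s)}
σ[A ≠ r]: keep tuples satisfying A ≠ r → {(27, x, 15, 12, c, p), (27, x, 15, 12, r, r), (27, x, 15, 12, x, s), (27, x, 15, 15, c, p), (27, x, 15, 15, r, r), (27, x, 15, 15, x, s), (27, x, 15, 17, c, p), (27, x, 15, 17, r, r), (27, x, 15, 17, x, s), (27, x, 15, 39, c, p), (27, x, 15, 39, r, r), (27, x, 15, 39, x, s)}
π[F, C]: project onto (F, C) (8 duplicate(s) eliminated) → {(27, 12), (27, 15), (27, 17), (27, 39)}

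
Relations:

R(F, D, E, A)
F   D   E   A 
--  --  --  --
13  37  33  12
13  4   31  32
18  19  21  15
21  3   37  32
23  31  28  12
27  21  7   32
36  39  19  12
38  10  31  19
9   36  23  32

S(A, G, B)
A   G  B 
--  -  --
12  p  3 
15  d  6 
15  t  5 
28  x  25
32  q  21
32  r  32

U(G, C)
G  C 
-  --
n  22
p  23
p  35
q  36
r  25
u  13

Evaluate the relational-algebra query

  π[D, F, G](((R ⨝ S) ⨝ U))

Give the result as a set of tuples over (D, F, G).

Natural join on A: {(13, 37, 33, 12, p, 3), (13, 4, 31, 32, q, 21), (13, 4, 31, 32, r, 32), (18, 19, 21, 15, d, 6), (18, 19, 21, 15, t, 5), (21, 3, 37, 32, q, 21), (21, 3, 37, 32, r, 32), (23, 31, 28, 12, p, 3), (27, 21, 7, 32, q, 21), (27, 21, 7, 32, r, 32), (36, 39, 19, 12, p, 3), (9, 36, 23, 32, q, 21), (9, 36, 23, 32, r, 32)}
Natural join on G: {(13, 37, 33, 12, p, 3, 23), (13, 37, 33, 12, p, 3, 35), (13, 4, 31, 32, q, 21, 36), (13, 4, 31, 32, r, 32, 25), (21, 3, 37, 32, q, 21, 36), (21, 3, 37, 32, r, 32, 25), (23, 31, 28, 12, p, 3, 23), (23, 31, 28, 12, p, 3, 35), (27, 21, 7, 32, q, 21, 36), (27, 21, 7, 32, r, 32, 25), (36, 39, 19, 12, p, 3, 23), (36, 39, 19, 12, p, 3, 35), (9, 36, 23, 32, q, 21, 36), (9, 36, 23, 32, r, 32, 25)}
Projecting to D, F, G (3 duplicate(s) eliminated): {(21, 27, q), (21, 27, r), (3, 21, q), (3, 21, r), (31, 23, p), (36, 9, q), (36, 9, r), (37, 13, p), (39, 36, p), (4, 13, q), (4, 13, r)}

{(21, 27, q), (21, 27, r), (3, 21, q), (3, 21, r), (31, 23, p), (36, 9, q), (36, 9, r), (37, 13, p), (39, 36, p), (4, 13, q), (4, 13, r)}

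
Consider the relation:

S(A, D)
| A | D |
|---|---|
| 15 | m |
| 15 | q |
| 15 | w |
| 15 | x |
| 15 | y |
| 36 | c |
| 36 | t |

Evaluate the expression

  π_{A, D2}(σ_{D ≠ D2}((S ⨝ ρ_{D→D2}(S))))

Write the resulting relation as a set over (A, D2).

{(15, m), (15, q), (15, w), (15, x), (15, y), (36, c), (36, t)}

ρ[D→D2]: schema becomes (A, D2); tuples unchanged.
S ⋈ ρ_{D→D2}(S) (natural join on A): {(15, m, m), (15, m, q), (15, m, w), (15, m, x), (15, m, y), (15, q, m), (15, q, q), (15, q, w), (15, q, x), (15, q, y), (15, w, m), (15, w, q), (15, w, w), (15, w, x), (15, w, y), (15, x, m), (15, x, q), (15, x, w), (15, x, x), (15, x, y), (15, y, m), (15, y, q), (15, y, w), (15, y, x), (15, y, y), (36, c, c), (36, c, t), (36, t, c), (36, t, t)}
Apply σ_{D ≠ D2}; surviving tuples: {(15, m, q), (15, m, w), (15, m, x), (15, m, y), (15, q, m), (15, q, w), (15, q, x), (15, q, y), (15, w, m), (15, w, q), (15, w, x), (15, w, y), (15, x, m), (15, x, q), (15, x, w), (15, x, y), (15, y, m), (15, y, q), (15, y, w), (15, y, x), (36, c, t), (36, t, c)}
Keep only column(s) A, D2 (15 duplicate(s) eliminated): {(15, m), (15, q), (15, w), (15, x), (15, y), (36, c), (36, t)}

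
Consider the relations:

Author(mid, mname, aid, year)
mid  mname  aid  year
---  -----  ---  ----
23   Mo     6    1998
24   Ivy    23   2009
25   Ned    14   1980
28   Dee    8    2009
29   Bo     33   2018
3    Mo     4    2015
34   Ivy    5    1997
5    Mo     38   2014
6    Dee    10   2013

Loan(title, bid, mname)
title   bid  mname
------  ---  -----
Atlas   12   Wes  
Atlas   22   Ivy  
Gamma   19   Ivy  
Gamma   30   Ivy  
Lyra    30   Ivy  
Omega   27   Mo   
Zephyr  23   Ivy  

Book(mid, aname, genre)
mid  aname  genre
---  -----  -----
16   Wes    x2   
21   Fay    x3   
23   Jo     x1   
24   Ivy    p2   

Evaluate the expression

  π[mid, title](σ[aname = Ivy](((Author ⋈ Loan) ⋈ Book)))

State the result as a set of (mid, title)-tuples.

Joining Author and Loan on mname yields {(23, Mo, 6, 1998, Omega, 27), (24, Ivy, 23, 2009, Atlas, 22), (24, Ivy, 23, 2009, Gamma, 19), (24, Ivy, 23, 2009, Gamma, 30), (24, Ivy, 23, 2009, Lyra, 30), (24, Ivy, 23, 2009, Zephyr, 23), (3, Mo, 4, 2015, Omega, 27), (34, Ivy, 5, 1997, Atlas, 22), (34, Ivy, 5, 1997, Gamma, 19), (34, Ivy, 5, 1997, Gamma, 30), (34, Ivy, 5, 1997, Lyra, 30), (34, Ivy, 5, 1997, Zephyr, 23), (5, Mo, 38, 2014, Omega, 27)}.
Joining (Author ⋈ Loan) and Book on mid yields {(23, Mo, 6, 1998, Omega, 27, Jo, x1), (24, Ivy, 23, 2009, Atlas, 22, Ivy, p2), (24, Ivy, 23, 2009, Gamma, 19, Ivy, p2), (24, Ivy, 23, 2009, Gamma, 30, Ivy, p2), (24, Ivy, 23, 2009, Lyra, 30, Ivy, p2), (24, Ivy, 23, 2009, Zephyr, 23, Ivy, p2)}.
Apply σ_{aname = Ivy}; surviving tuples: {(24, Ivy, 23, 2009, Atlas, 22, Ivy, p2), (24, Ivy, 23, 2009, Gamma, 19, Ivy, p2), (24, Ivy, 23, 2009, Gamma, 30, Ivy, p2), (24, Ivy, 23, 2009, Lyra, 30, Ivy, p2), (24, Ivy, 23, 2009, Zephyr, 23, Ivy, p2)}
π[mid, title]: project onto (mid, title) (1 duplicate(s) eliminated) → {(24, Atlas), (24, Gamma), (24, Lyra), (24, Zephyr)}

{(24, Atlas), (24, Gamma), (24, Lyra), (24, Zephyr)}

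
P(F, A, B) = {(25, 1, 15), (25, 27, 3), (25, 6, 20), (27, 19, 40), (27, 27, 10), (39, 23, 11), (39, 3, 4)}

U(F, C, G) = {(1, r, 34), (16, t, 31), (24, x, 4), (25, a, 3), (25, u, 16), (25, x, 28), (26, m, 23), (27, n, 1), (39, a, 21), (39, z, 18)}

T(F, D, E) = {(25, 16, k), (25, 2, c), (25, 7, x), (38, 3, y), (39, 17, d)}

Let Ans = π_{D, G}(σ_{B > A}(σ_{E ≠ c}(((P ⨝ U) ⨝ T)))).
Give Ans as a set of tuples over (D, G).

{(16, 16), (16, 28), (16, 3), (17, 18), (17, 21), (7, 16), (7, 28), (7, 3)}

P ⋈ U (natural join on F): {(25, 1, 15, a, 3), (25, 1, 15, u, 16), (25, 1, 15, x, 28), (25, 27, 3, a, 3), (25, 27, 3, u, 16), (25, 27, 3, x, 28), (25, 6, 20, a, 3), (25, 6, 20, u, 16), (25, 6, 20, x, 28), (27, 19, 40, n, 1), (27, 27, 10, n, 1), (39, 23, 11, a, 21), (39, 23, 11, z, 18), (39, 3, 4, a, 21), (39, 3, 4, z, 18)}
(P ⨝ U) ⋈ T (natural join on F): {(25, 1, 15, a, 3, 16, k), (25, 1, 15, a, 3, 2, c), (25, 1, 15, a, 3, 7, x), (25, 1, 15, u, 16, 16, k), (25, 1, 15, u, 16, 2, c), (25, 1, 15, u, 16, 7, x), (25, 1, 15, x, 28, 16, k), (25, 1, 15, x, 28, 2, c), (25, 1, 15, x, 28, 7, x), (25, 27, 3, a, 3, 16, k), (25, 27, 3, a, 3, 2, c), (25, 27, 3, a, 3, 7, x), (25, 27, 3, u, 16, 16, k), (25, 27, 3, u, 16, 2, c), (25, 27, 3, u, 16, 7, x), (25, 27, 3, x, 28, 16, k), (25, 27, 3, x, 28, 2, c), (25, 27, 3, x, 28, 7, x), (25, 6, 20, a, 3, 16, k), (25, 6, 20, a, 3, 2, c), (25, 6, 20, a, 3, 7, x), (25, 6, 20, u, 16, 16, k), (25, 6, 20, u, 16, 2, c), (25, 6, 20, u, 16, 7, x), (25, 6, 20, x, 28, 16, k), (25, 6, 20, x, 28, 2, c), (25, 6, 20, x, 28, 7, x), (39, 23, 11, a, 21, 17, d), (39, 23, 11, z, 18, 17, d), (39, 3, 4, a, 21, 17, d), (39, 3, 4, z, 18, 17, d)}
Apply σ_{E ≠ c}; surviving tuples: {(25, 1, 15, a, 3, 16, k), (25, 1, 15, a, 3, 7, x), (25, 1, 15, u, 16, 16, k), (25, 1, 15, u, 16, 7, x), (25, 1, 15, x, 28, 16, k), (25, 1, 15, x, 28, 7, x), (25, 27, 3, a, 3, 16, k), (25, 27, 3, a, 3, 7, x), (25, 27, 3, u, 16, 16, k), (25, 27, 3, u, 16, 7, x), (25, 27, 3, x, 28, 16, k), (25, 27, 3, x, 28, 7, x), (25, 6, 20, a, 3, 16, k), (25, 6, 20, a, 3, 7, x), (25, 6, 20, u, 16, 16, k), (25, 6, 20, u, 16, 7, x), (25, 6, 20, x, 28, 16, k), (25, 6, 20, x, 28, 7, x), (39, 23, 11, a, 21, 17, d), (39, 23, 11, z, 18, 17, d), (39, 3, 4, a, 21, 17, d), (39, 3, 4, z, 18, 17, d)}
Apply σ_{B > A}; surviving tuples: {(25, 1, 15, a, 3, 16, k), (25, 1, 15, a, 3, 7, x), (25, 1, 15, u, 16, 16, k), (25, 1, 15, u, 16, 7, x), (25, 1, 15, x, 28, 16, k), (25, 1, 15, x, 28, 7, x), (25, 6, 20, a, 3, 16, k), (25, 6, 20, a, 3, 7, x), (25, 6, 20, u, 16, 16, k), (25, 6, 20, u, 16, 7, x), (25, 6, 20, x, 28, 16, k), (25, 6, 20, x, 28, 7, x), (39, 3, 4, a, 21, 17, d), (39, 3, 4, z, 18, 17, d)}
π_{D, G} gives {(16, 16), (16, 28), (16, 3), (17, 18), (17, 21), (7, 16), (7, 28), (7, 3)} (6 duplicate(s) eliminated).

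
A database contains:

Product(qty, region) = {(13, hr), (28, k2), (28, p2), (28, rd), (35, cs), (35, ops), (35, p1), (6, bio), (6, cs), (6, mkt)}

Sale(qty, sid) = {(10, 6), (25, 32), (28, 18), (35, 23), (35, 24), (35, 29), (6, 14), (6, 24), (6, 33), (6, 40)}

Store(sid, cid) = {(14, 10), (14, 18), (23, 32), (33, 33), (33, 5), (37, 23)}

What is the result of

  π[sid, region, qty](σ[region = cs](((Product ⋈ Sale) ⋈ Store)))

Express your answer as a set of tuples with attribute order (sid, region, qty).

{(14, cs, 6), (23, cs, 35), (33, cs, 6)}

Joining Product and Sale on qty yields {(28, k2, 18), (28, p2, 18), (28, rd, 18), (35, cs, 23), (35, cs, 24), (35, cs, 29), (35, ops, 23), (35, ops, 24), (35, ops, 29), (35, p1, 23), (35, p1, 24), (35, p1, 29), (6, bio, 14), (6, bio, 24), (6, bio, 33), (6, bio, 40), (6, cs, 14), (6, cs, 24), (6, cs, 33), (6, cs, 40), (6, mkt, 14), (6, mkt, 24), (6, mkt, 33), (6, mkt, 40)}.
Joining (Product ⋈ Sale) and Store on sid yields {(35, cs, 23, 32), (35, ops, 23, 32), (35, p1, 23, 32), (6, bio, 14, 10), (6, bio, 14, 18), (6, bio, 33, 33), (6, bio, 33, 5), (6, cs, 14, 10), (6, cs, 14, 18), (6, cs, 33, 33), (6, cs, 33, 5), (6, mkt, 14, 10), (6, mkt, 14, 18), (6, mkt, 33, 33), (6, mkt, 33, 5)}.
Filtering on region = cs leaves {(35, cs, 23, 32), (6, cs, 14, 10), (6, cs, 14, 18), (6, cs, 33, 33), (6, cs, 33, 5)}.
π_{sid, region, qty} gives {(14, cs, 6), (23, cs, 35), (33, cs, 6)} (2 duplicate(s) eliminated).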